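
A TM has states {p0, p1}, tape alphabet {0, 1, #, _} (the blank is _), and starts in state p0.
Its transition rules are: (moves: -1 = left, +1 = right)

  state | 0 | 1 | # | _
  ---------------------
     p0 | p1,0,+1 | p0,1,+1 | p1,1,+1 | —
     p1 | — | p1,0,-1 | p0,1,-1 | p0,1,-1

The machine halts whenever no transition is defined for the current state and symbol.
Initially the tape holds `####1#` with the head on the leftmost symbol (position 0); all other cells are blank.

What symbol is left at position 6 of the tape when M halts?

p0 | [#]###1#__   read # → write 1, move +1, go to p1
p1 | 1[#]##1#__   read # → write 1, move -1, go to p0
p0 | [1]1##1#__   read 1 → write 1, move +1, go to p0
p0 | 1[1]##1#__   read 1 → write 1, move +1, go to p0
p0 | 11[#]#1#__   read # → write 1, move +1, go to p1
p1 | 111[#]1#__   read # → write 1, move -1, go to p0
p0 | 11[1]11#__   read 1 → write 1, move +1, go to p0
p0 | 111[1]1#__   read 1 → write 1, move +1, go to p0
p0 | 1111[1]#__   read 1 → write 1, move +1, go to p0
p0 | 11111[#]__   read # → write 1, move +1, go to p1
p1 | 111111[_]_   read _ → write 1, move -1, go to p0
p0 | 11111[1]1_   read 1 → write 1, move +1, go to p0
p0 | 111111[1]_   read 1 → write 1, move +1, go to p0
p0 | 1111111[_]
Cell 6 holds 1 when M halts.

1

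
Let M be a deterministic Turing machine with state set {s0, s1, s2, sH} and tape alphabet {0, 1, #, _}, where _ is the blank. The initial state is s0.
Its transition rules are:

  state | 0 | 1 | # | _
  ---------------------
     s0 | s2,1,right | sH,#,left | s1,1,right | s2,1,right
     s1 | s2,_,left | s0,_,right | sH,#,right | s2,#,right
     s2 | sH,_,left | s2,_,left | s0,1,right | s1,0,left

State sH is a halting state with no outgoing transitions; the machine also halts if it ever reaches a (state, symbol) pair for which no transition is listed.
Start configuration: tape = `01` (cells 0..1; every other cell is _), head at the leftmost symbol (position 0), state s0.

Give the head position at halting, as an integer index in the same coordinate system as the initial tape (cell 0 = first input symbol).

-2

s0 | __[0]1   read 0 → write 1, move right, go to s2
s2 | __1[1]   read 1 → write _, move left, go to s2
s2 | __[1]_   read 1 → write _, move left, go to s2
s2 | _[_]__   read _ → write 0, move left, go to s1
s1 | [_]0__   read _ → write #, move right, go to s2
s2 | #[0]__   read 0 → write _, move left, go to sH
sH | [#]___
At halt the head is at cell -2.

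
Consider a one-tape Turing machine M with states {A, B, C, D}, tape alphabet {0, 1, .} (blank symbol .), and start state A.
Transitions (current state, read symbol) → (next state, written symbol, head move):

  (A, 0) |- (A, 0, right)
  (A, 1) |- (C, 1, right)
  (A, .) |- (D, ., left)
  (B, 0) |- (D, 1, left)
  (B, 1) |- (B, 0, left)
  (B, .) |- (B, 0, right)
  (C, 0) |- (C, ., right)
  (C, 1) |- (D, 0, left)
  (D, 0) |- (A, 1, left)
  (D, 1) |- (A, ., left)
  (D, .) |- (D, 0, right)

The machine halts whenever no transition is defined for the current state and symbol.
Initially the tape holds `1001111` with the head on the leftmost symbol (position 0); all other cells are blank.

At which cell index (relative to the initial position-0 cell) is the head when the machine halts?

state=A head=0 tape=..[1]001111   (A,1)→(C,1,right)
state=C head=1 tape=..1[0]01111   (C,0)→(C,.,right)
state=C head=2 tape=..1.[0]1111   (C,0)→(C,.,right)
state=C head=3 tape=..1..[1]111   (C,1)→(D,0,left)
state=D head=2 tape=..1.[.]0111   (D,.)→(D,0,right)
state=D head=3 tape=..1.0[0]111   (D,0)→(A,1,left)
state=A head=2 tape=..1.[0]1111   (A,0)→(A,0,right)
state=A head=3 tape=..1.0[1]111   (A,1)→(C,1,right)
state=C head=4 tape=..1.01[1]11   (C,1)→(D,0,left)
state=D head=3 tape=..1.0[1]011   (D,1)→(A,.,left)
state=A head=2 tape=..1.[0].011   (A,0)→(A,0,right)
state=A head=3 tape=..1.0[.]011   (A,.)→(D,.,left)
state=D head=2 tape=..1.[0].011   (D,0)→(A,1,left)
state=A head=1 tape=..1[.]1.011   (A,.)→(D,.,left)
state=D head=0 tape=..[1].1.011   (D,1)→(A,.,left)
state=A head=-1 tape=.[.]..1.011   (A,.)→(D,.,left)
state=D head=-2 tape=[.]...1.011   (D,.)→(D,0,right)
state=D head=-1 tape=0[.]..1.011   (D,.)→(D,0,right)
state=D head=0 tape=00[.].1.011   (D,.)→(D,0,right)
state=D head=1 tape=000[.]1.011   (D,.)→(D,0,right)
state=D head=2 tape=0000[1].011   (D,1)→(A,.,left)
state=A head=1 tape=000[0]..011   (A,0)→(A,0,right)
state=A head=2 tape=0000[.].011   (A,.)→(D,.,left)
state=D head=1 tape=000[0]..011   (D,0)→(A,1,left)
state=A head=0 tape=00[0]1..011   (A,0)→(A,0,right)
state=A head=1 tape=000[1]..011   (A,1)→(C,1,right)
state=C head=2 tape=0001[.].011
At halt the head is at cell 2.

2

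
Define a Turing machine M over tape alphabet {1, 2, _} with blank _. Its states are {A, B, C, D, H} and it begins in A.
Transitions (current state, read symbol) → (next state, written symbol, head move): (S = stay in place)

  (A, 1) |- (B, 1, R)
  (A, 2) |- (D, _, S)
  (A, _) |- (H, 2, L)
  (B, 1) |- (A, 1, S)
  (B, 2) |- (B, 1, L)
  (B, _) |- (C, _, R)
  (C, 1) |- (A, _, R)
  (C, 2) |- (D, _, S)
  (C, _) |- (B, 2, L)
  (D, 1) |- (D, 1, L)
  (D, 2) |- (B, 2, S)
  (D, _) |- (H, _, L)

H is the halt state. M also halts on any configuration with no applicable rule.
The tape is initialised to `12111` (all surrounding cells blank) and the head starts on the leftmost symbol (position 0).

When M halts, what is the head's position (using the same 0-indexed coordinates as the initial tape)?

5

state=A head=0 tape=[1]2111__   (A,1)→(B,1,R)
state=B head=1 tape=1[2]111__   (B,2)→(B,1,L)
state=B head=0 tape=[1]1111__   (B,1)→(A,1,S)
state=A head=0 tape=[1]1111__   (A,1)→(B,1,R)
state=B head=1 tape=1[1]111__   (B,1)→(A,1,S)
state=A head=1 tape=1[1]111__   (A,1)→(B,1,R)
state=B head=2 tape=11[1]11__   (B,1)→(A,1,S)
state=A head=2 tape=11[1]11__   (A,1)→(B,1,R)
state=B head=3 tape=111[1]1__   (B,1)→(A,1,S)
state=A head=3 tape=111[1]1__   (A,1)→(B,1,R)
state=B head=4 tape=1111[1]__   (B,1)→(A,1,S)
state=A head=4 tape=1111[1]__   (A,1)→(B,1,R)
state=B head=5 tape=11111[_]_   (B,_)→(C,_,R)
state=C head=6 tape=11111_[_]   (C,_)→(B,2,L)
state=B head=5 tape=11111[_]2   (B,_)→(C,_,R)
state=C head=6 tape=11111_[2]   (C,2)→(D,_,S)
state=D head=6 tape=11111_[_]   (D,_)→(H,_,L)
state=H head=5 tape=11111[_]_
At halt the head is at cell 5.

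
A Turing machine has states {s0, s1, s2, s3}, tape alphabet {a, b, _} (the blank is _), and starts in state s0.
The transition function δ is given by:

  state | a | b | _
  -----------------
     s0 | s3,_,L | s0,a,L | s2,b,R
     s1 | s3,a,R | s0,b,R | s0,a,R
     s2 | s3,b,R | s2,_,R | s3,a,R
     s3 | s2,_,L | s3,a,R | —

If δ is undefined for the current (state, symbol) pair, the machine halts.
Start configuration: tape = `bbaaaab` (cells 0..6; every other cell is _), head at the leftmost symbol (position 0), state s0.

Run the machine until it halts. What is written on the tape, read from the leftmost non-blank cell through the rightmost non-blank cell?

bbb_aaab

s0 | _[b]baaaab   read b → write a, move L, go to s0
s0 | [_]abaaaab   read _ → write b, move R, go to s2
s2 | b[a]baaaab   read a → write b, move R, go to s3
s3 | bb[b]aaaab   read b → write a, move R, go to s3
s3 | bba[a]aaab   read a → write _, move L, go to s2
s2 | bb[a]_aaab   read a → write b, move R, go to s3
s3 | bbb[_]aaab
The non-blank tape span at halt is bbb_aaab.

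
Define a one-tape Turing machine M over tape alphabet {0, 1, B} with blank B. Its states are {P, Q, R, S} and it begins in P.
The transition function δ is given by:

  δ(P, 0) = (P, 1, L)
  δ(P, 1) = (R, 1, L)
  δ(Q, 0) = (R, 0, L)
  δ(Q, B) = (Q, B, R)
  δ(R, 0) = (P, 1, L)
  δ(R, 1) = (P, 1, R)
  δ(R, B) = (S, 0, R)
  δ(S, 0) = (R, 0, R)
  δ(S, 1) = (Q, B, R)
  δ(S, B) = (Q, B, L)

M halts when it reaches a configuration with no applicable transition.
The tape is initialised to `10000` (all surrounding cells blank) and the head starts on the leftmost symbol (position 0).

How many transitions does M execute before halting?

10

P | BB[1]0000   read 1 → write 1, move L, go to R
R | B[B]10000   read B → write 0, move R, go to S
S | B0[1]0000   read 1 → write B, move R, go to Q
Q | B0B[0]000   read 0 → write 0, move L, go to R
R | B0[B]0000   read B → write 0, move R, go to S
S | B00[0]000   read 0 → write 0, move R, go to R
R | B000[0]00   read 0 → write 1, move L, go to P
P | B00[0]100   read 0 → write 1, move L, go to P
P | B0[0]1100   read 0 → write 1, move L, go to P
P | B[0]11100   read 0 → write 1, move L, go to P
P | [B]111100
M halts after 10 transitions.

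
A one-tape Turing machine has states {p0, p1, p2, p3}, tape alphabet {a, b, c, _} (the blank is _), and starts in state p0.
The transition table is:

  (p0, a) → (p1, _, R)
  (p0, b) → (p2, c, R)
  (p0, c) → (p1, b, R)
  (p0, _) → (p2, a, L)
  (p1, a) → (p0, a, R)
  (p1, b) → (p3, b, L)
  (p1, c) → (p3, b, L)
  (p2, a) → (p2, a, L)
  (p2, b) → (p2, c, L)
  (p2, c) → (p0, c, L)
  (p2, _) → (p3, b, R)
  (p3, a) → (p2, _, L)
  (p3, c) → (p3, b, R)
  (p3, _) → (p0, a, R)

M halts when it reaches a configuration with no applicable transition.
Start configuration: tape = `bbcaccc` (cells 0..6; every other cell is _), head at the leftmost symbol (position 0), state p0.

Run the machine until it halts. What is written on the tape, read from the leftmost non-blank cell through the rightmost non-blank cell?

bbabbcaccc

state=p0 head=0 tape=___[b]bcaccc   (p0,b)→(p2,c,R)
state=p2 head=1 tape=___c[b]caccc   (p2,b)→(p2,c,L)
state=p2 head=0 tape=___[c]ccaccc   (p2,c)→(p0,c,L)
state=p0 head=-1 tape=__[_]cccaccc   (p0,_)→(p2,a,L)
state=p2 head=-2 tape=_[_]acccaccc   (p2,_)→(p3,b,R)
state=p3 head=-1 tape=_b[a]cccaccc   (p3,a)→(p2,_,L)
state=p2 head=-2 tape=_[b]_cccaccc   (p2,b)→(p2,c,L)
state=p2 head=-3 tape=[_]c_cccaccc   (p2,_)→(p3,b,R)
state=p3 head=-2 tape=b[c]_cccaccc   (p3,c)→(p3,b,R)
state=p3 head=-1 tape=bb[_]cccaccc   (p3,_)→(p0,a,R)
state=p0 head=0 tape=bba[c]ccaccc   (p0,c)→(p1,b,R)
state=p1 head=1 tape=bbab[c]caccc   (p1,c)→(p3,b,L)
state=p3 head=0 tape=bba[b]bcaccc
The non-blank tape span at halt is bbabbcaccc.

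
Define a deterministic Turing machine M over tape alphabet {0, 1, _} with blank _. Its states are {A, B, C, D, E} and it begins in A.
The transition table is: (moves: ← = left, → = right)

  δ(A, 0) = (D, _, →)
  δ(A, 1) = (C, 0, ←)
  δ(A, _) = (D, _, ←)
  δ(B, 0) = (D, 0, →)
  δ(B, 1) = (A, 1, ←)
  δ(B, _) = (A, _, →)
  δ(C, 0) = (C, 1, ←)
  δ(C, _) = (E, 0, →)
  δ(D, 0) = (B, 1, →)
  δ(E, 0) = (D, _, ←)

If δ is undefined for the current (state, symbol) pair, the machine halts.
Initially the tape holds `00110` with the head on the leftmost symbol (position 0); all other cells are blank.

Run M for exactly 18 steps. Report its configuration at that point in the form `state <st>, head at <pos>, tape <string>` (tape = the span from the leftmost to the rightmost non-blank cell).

A | [0]0110   read 0 → write _, move →, go to D
D | _[0]110   read 0 → write 1, move →, go to B
B | _1[1]10   read 1 → write 1, move ←, go to A
A | _[1]110   read 1 → write 0, move ←, go to C
C | [_]0110   read _ → write 0, move →, go to E
E | 0[0]110   read 0 → write _, move ←, go to D
D | [0]_110   read 0 → write 1, move →, go to B
B | 1[_]110   read _ → write _, move →, go to A
A | 1_[1]10   read 1 → write 0, move ←, go to C
C | 1[_]010   read _ → write 0, move →, go to E
E | 10[0]10   read 0 → write _, move ←, go to D
D | 1[0]_10   read 0 → write 1, move →, go to B
B | 11[_]10   read _ → write _, move →, go to A
A | 11_[1]0   read 1 → write 0, move ←, go to C
C | 11[_]00   read _ → write 0, move →, go to E
E | 110[0]0   read 0 → write _, move ←, go to D
D | 11[0]_0   read 0 → write 1, move →, go to B
B | 111[_]0   read _ → write _, move →, go to A
A | 111_[0]
After 18 steps: state A, head at 4, tape 111_0.

state A, head at 4, tape 111_0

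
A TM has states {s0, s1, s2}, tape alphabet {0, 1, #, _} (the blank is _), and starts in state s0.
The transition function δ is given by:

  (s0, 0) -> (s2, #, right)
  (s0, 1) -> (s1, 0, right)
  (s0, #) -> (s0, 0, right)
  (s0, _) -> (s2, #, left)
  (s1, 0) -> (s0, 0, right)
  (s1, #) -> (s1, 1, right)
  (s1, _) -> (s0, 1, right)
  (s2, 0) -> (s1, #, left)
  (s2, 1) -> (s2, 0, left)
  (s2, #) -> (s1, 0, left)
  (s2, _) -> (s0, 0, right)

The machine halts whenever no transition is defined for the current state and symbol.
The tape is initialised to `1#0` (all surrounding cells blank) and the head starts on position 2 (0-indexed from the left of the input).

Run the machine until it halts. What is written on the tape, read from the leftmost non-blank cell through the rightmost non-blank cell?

state=s0 head=2 tape=1#[0]____   (s0,0)→(s2,#,right)
state=s2 head=3 tape=1##[_]___   (s2,_)→(s0,0,right)
state=s0 head=4 tape=1##0[_]__   (s0,_)→(s2,#,left)
state=s2 head=3 tape=1##[0]#__   (s2,0)→(s1,#,left)
state=s1 head=2 tape=1#[#]##__   (s1,#)→(s1,1,right)
state=s1 head=3 tape=1#1[#]#__   (s1,#)→(s1,1,right)
state=s1 head=4 tape=1#11[#]__   (s1,#)→(s1,1,right)
state=s1 head=5 tape=1#111[_]_   (s1,_)→(s0,1,right)
state=s0 head=6 tape=1#1111[_]   (s0,_)→(s2,#,left)
state=s2 head=5 tape=1#111[1]#   (s2,1)→(s2,0,left)
state=s2 head=4 tape=1#11[1]0#   (s2,1)→(s2,0,left)
state=s2 head=3 tape=1#1[1]00#   (s2,1)→(s2,0,left)
state=s2 head=2 tape=1#[1]000#   (s2,1)→(s2,0,left)
state=s2 head=1 tape=1[#]0000#   (s2,#)→(s1,0,left)
state=s1 head=0 tape=[1]00000#
The non-blank tape span at halt is 100000#.

100000#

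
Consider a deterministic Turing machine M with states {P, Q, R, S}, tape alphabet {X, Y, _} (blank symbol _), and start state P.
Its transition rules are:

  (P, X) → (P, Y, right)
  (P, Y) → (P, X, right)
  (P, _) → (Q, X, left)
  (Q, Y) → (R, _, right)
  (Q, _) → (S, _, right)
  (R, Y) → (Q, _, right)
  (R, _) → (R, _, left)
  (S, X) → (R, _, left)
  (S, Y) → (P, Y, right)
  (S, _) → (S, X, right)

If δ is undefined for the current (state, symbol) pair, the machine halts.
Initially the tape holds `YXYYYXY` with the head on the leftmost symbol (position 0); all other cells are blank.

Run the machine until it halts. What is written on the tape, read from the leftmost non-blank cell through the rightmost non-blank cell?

XYXXXYXX

state=P head=0 tape=[Y]XYYYXY_   (P,Y)→(P,X,right)
state=P head=1 tape=X[X]YYYXY_   (P,X)→(P,Y,right)
state=P head=2 tape=XY[Y]YYXY_   (P,Y)→(P,X,right)
state=P head=3 tape=XYX[Y]YXY_   (P,Y)→(P,X,right)
state=P head=4 tape=XYXX[Y]XY_   (P,Y)→(P,X,right)
state=P head=5 tape=XYXXX[X]Y_   (P,X)→(P,Y,right)
state=P head=6 tape=XYXXXY[Y]_   (P,Y)→(P,X,right)
state=P head=7 tape=XYXXXYX[_]   (P,_)→(Q,X,left)
state=Q head=6 tape=XYXXXY[X]X
The non-blank tape span at halt is XYXXXYXX.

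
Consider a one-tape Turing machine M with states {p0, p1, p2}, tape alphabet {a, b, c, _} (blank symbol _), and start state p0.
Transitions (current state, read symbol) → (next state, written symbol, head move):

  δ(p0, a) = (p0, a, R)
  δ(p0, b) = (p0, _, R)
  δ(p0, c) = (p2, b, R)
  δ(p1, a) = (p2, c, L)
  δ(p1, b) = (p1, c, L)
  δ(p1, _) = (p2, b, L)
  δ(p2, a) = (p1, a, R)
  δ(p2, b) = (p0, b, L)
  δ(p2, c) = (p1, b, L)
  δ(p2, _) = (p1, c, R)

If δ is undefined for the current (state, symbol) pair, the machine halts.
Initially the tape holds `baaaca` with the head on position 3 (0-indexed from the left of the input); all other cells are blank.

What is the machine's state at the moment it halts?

p0 | baa[a]ca_   read a → write a, move R, go to p0
p0 | baaa[c]a_   read c → write b, move R, go to p2
p2 | baaab[a]_   read a → write a, move R, go to p1
p1 | baaaba[_]   read _ → write b, move L, go to p2
p2 | baaab[a]b   read a → write a, move R, go to p1
p1 | baaaba[b]   read b → write c, move L, go to p1
p1 | baaab[a]c   read a → write c, move L, go to p2
p2 | baaa[b]cc   read b → write b, move L, go to p0
p0 | baa[a]bcc   read a → write a, move R, go to p0
p0 | baaa[b]cc   read b → write _, move R, go to p0
p0 | baaa_[c]c   read c → write b, move R, go to p2
p2 | baaa_b[c]   read c → write b, move L, go to p1
p1 | baaa_[b]b   read b → write c, move L, go to p1
p1 | baaa[_]cb   read _ → write b, move L, go to p2
p2 | baa[a]bcb   read a → write a, move R, go to p1
p1 | baaa[b]cb   read b → write c, move L, go to p1
p1 | baa[a]ccb   read a → write c, move L, go to p2
p2 | ba[a]cccb   read a → write a, move R, go to p1
p1 | baa[c]ccb
No transition is defined for (p1, c); M halts in state p1.

p1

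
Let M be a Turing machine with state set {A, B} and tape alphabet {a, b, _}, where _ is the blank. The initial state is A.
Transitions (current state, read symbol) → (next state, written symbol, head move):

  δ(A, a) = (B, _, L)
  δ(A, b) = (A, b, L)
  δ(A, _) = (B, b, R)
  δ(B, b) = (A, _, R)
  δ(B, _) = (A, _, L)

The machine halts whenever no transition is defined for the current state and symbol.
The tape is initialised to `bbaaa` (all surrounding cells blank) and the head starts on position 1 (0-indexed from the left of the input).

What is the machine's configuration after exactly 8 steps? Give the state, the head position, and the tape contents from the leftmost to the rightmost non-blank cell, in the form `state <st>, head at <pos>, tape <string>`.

state=A head=1 tape=_b[b]aaa   (A,b)→(A,b,L)
state=A head=0 tape=_[b]baaa   (A,b)→(A,b,L)
state=A head=-1 tape=[_]bbaaa   (A,_)→(B,b,R)
state=B head=0 tape=b[b]baaa   (B,b)→(A,_,R)
state=A head=1 tape=b_[b]aaa   (A,b)→(A,b,L)
state=A head=0 tape=b[_]baaa   (A,_)→(B,b,R)
state=B head=1 tape=bb[b]aaa   (B,b)→(A,_,R)
state=A head=2 tape=bb_[a]aa   (A,a)→(B,_,L)
state=B head=1 tape=bb[_]_aa
After 8 steps: state B, head at 1, tape bb__aa.

state B, head at 1, tape bb__aa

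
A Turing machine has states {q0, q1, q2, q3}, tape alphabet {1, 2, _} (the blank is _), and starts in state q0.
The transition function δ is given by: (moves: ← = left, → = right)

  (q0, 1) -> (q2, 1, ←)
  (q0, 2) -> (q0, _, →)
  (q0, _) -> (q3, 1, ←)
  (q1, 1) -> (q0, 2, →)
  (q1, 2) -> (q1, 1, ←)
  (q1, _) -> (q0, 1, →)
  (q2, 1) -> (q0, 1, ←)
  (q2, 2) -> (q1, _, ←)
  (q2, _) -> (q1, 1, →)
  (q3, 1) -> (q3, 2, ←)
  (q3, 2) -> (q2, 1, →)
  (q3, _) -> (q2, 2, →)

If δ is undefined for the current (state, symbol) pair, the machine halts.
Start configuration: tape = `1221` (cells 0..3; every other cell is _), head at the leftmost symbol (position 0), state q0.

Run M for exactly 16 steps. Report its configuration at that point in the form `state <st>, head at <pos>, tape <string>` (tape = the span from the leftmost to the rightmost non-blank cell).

state=q0 head=0 tape=_[1]221_   (q0,1)→(q2,1,←)
state=q2 head=-1 tape=[_]1221_   (q2,_)→(q1,1,→)
state=q1 head=0 tape=1[1]221_   (q1,1)→(q0,2,→)
state=q0 head=1 tape=12[2]21_   (q0,2)→(q0,_,→)
state=q0 head=2 tape=12_[2]1_   (q0,2)→(q0,_,→)
state=q0 head=3 tape=12__[1]_   (q0,1)→(q2,1,←)
state=q2 head=2 tape=12_[_]1_   (q2,_)→(q1,1,→)
state=q1 head=3 tape=12_1[1]_   (q1,1)→(q0,2,→)
state=q0 head=4 tape=12_12[_]   (q0,_)→(q3,1,←)
state=q3 head=3 tape=12_1[2]1   (q3,2)→(q2,1,→)
state=q2 head=4 tape=12_11[1]   (q2,1)→(q0,1,←)
state=q0 head=3 tape=12_1[1]1   (q0,1)→(q2,1,←)
state=q2 head=2 tape=12_[1]11   (q2,1)→(q0,1,←)
state=q0 head=1 tape=12[_]111   (q0,_)→(q3,1,←)
state=q3 head=0 tape=1[2]1111   (q3,2)→(q2,1,→)
state=q2 head=1 tape=11[1]111   (q2,1)→(q0,1,←)
state=q0 head=0 tape=1[1]1111
After 16 steps: state q0, head at 0, tape 111111.

state q0, head at 0, tape 111111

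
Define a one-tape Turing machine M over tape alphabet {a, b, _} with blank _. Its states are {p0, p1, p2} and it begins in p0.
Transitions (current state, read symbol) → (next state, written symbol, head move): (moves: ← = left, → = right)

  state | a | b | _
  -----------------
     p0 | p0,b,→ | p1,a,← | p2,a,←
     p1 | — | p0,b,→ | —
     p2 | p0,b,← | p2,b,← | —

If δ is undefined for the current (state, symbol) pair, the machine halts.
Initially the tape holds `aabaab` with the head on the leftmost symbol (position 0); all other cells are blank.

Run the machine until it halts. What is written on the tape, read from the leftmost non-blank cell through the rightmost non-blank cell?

p0 | _[a]abaab_   read a → write b, move →, go to p0
p0 | _b[a]baab_   read a → write b, move →, go to p0
p0 | _bb[b]aab_   read b → write a, move ←, go to p1
p1 | _b[b]aaab_   read b → write b, move →, go to p0
p0 | _bb[a]aab_   read a → write b, move →, go to p0
p0 | _bbb[a]ab_   read a → write b, move →, go to p0
p0 | _bbbb[a]b_   read a → write b, move →, go to p0
p0 | _bbbbb[b]_   read b → write a, move ←, go to p1
p1 | _bbbb[b]a_   read b → write b, move →, go to p0
p0 | _bbbbb[a]_   read a → write b, move →, go to p0
p0 | _bbbbbb[_]   read _ → write a, move ←, go to p2
p2 | _bbbbb[b]a   read b → write b, move ←, go to p2
p2 | _bbbb[b]ba   read b → write b, move ←, go to p2
p2 | _bbb[b]bba   read b → write b, move ←, go to p2
p2 | _bb[b]bbba   read b → write b, move ←, go to p2
p2 | _b[b]bbbba   read b → write b, move ←, go to p2
p2 | _[b]bbbbba   read b → write b, move ←, go to p2
p2 | [_]bbbbbba
The non-blank tape span at halt is bbbbbba.

bbbbbba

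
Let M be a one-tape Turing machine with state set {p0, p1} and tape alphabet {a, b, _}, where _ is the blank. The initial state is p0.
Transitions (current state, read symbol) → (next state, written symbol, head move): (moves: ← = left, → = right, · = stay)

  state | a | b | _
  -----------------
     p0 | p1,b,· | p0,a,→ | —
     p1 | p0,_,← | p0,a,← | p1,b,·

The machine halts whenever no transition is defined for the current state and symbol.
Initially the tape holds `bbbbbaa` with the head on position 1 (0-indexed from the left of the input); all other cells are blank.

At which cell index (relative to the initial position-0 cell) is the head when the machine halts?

p0 | _b[b]bbbaa   read b → write a, move →, go to p0
p0 | _ba[b]bbaa   read b → write a, move →, go to p0
p0 | _baa[b]baa   read b → write a, move →, go to p0
p0 | _baaa[b]aa   read b → write a, move →, go to p0
p0 | _baaaa[a]a   read a → write b, move ·, go to p1
p1 | _baaaa[b]a   read b → write a, move ←, go to p0
p0 | _baaa[a]aa   read a → write b, move ·, go to p1
p1 | _baaa[b]aa   read b → write a, move ←, go to p0
p0 | _baa[a]aaa   read a → write b, move ·, go to p1
p1 | _baa[b]aaa   read b → write a, move ←, go to p0
p0 | _ba[a]aaaa   read a → write b, move ·, go to p1
p1 | _ba[b]aaaa   read b → write a, move ←, go to p0
p0 | _b[a]aaaaa   read a → write b, move ·, go to p1
p1 | _b[b]aaaaa   read b → write a, move ←, go to p0
p0 | _[b]aaaaaa   read b → write a, move →, go to p0
p0 | _a[a]aaaaa   read a → write b, move ·, go to p1
p1 | _a[b]aaaaa   read b → write a, move ←, go to p0
p0 | _[a]aaaaaa   read a → write b, move ·, go to p1
p1 | _[b]aaaaaa   read b → write a, move ←, go to p0
p0 | [_]aaaaaaa
At halt the head is at cell -1.

-1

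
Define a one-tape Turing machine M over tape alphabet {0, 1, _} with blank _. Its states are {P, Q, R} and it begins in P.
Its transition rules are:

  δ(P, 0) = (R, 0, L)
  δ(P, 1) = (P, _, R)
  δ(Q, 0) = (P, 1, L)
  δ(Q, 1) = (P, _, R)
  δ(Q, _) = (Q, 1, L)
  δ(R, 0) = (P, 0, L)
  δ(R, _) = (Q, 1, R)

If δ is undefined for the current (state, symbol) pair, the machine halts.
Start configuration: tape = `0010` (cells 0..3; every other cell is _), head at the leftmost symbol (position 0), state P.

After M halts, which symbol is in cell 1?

state=P head=0 tape=_[0]010_   (P,0)→(R,0,L)
state=R head=-1 tape=[_]0010_   (R,_)→(Q,1,R)
state=Q head=0 tape=1[0]010_   (Q,0)→(P,1,L)
state=P head=-1 tape=[1]1010_   (P,1)→(P,_,R)
state=P head=0 tape=_[1]010_   (P,1)→(P,_,R)
state=P head=1 tape=__[0]10_   (P,0)→(R,0,L)
state=R head=0 tape=_[_]010_   (R,_)→(Q,1,R)
state=Q head=1 tape=_1[0]10_   (Q,0)→(P,1,L)
state=P head=0 tape=_[1]110_   (P,1)→(P,_,R)
state=P head=1 tape=__[1]10_   (P,1)→(P,_,R)
state=P head=2 tape=___[1]0_   (P,1)→(P,_,R)
state=P head=3 tape=____[0]_   (P,0)→(R,0,L)
state=R head=2 tape=___[_]0_   (R,_)→(Q,1,R)
state=Q head=3 tape=___1[0]_   (Q,0)→(P,1,L)
state=P head=2 tape=___[1]1_   (P,1)→(P,_,R)
state=P head=3 tape=____[1]_   (P,1)→(P,_,R)
state=P head=4 tape=_____[_]
Cell 1 holds _ when M halts.

_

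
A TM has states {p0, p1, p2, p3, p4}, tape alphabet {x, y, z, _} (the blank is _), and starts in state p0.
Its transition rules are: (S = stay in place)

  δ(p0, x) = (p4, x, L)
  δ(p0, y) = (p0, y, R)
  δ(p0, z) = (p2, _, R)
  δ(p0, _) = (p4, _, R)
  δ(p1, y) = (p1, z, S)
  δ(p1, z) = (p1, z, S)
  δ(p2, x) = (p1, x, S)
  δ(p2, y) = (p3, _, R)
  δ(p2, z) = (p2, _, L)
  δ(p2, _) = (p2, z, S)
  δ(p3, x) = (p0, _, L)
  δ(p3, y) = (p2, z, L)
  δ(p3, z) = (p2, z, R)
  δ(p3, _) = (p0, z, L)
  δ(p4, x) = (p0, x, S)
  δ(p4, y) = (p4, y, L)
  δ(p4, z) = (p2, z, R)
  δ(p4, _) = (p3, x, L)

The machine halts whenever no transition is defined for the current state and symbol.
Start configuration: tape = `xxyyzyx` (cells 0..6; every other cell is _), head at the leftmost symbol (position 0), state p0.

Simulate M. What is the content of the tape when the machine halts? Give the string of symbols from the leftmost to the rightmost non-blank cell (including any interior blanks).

zxxxyyzyx

state=p0 head=0 tape=___[x]xyyzyx   (p0,x)→(p4,x,L)
state=p4 head=-1 tape=__[_]xxyyzyx   (p4,_)→(p3,x,L)
state=p3 head=-2 tape=_[_]xxxyyzyx   (p3,_)→(p0,z,L)
state=p0 head=-3 tape=[_]zxxxyyzyx   (p0,_)→(p4,_,R)
state=p4 head=-2 tape=_[z]xxxyyzyx   (p4,z)→(p2,z,R)
state=p2 head=-1 tape=_z[x]xxyyzyx   (p2,x)→(p1,x,S)
state=p1 head=-1 tape=_z[x]xxyyzyx
The non-blank tape span at halt is zxxxyyzyx.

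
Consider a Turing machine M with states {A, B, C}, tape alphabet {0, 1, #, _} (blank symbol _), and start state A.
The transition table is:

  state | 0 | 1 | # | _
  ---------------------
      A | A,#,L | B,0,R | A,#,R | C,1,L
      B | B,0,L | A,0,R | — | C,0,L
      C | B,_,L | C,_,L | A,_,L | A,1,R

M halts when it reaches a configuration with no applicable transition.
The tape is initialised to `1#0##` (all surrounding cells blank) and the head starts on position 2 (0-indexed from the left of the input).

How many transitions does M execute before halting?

state=A head=2 tape=__1#[0]##_   (A,0)→(A,#,L)
state=A head=1 tape=__1[#]###_   (A,#)→(A,#,R)
state=A head=2 tape=__1#[#]##_   (A,#)→(A,#,R)
state=A head=3 tape=__1##[#]#_   (A,#)→(A,#,R)
state=A head=4 tape=__1###[#]_   (A,#)→(A,#,R)
state=A head=5 tape=__1####[_]   (A,_)→(C,1,L)
state=C head=4 tape=__1###[#]1   (C,#)→(A,_,L)
state=A head=3 tape=__1##[#]_1   (A,#)→(A,#,R)
state=A head=4 tape=__1###[_]1   (A,_)→(C,1,L)
state=C head=3 tape=__1##[#]11   (C,#)→(A,_,L)
state=A head=2 tape=__1#[#]_11   (A,#)→(A,#,R)
state=A head=3 tape=__1##[_]11   (A,_)→(C,1,L)
state=C head=2 tape=__1#[#]111   (C,#)→(A,_,L)
state=A head=1 tape=__1[#]_111   (A,#)→(A,#,R)
state=A head=2 tape=__1#[_]111   (A,_)→(C,1,L)
state=C head=1 tape=__1[#]1111   (C,#)→(A,_,L)
state=A head=0 tape=__[1]_1111   (A,1)→(B,0,R)
state=B head=1 tape=__0[_]1111   (B,_)→(C,0,L)
state=C head=0 tape=__[0]01111   (C,0)→(B,_,L)
state=B head=-1 tape=_[_]_01111   (B,_)→(C,0,L)
state=C head=-2 tape=[_]0_01111   (C,_)→(A,1,R)
state=A head=-1 tape=1[0]_01111   (A,0)→(A,#,L)
state=A head=-2 tape=[1]#_01111   (A,1)→(B,0,R)
state=B head=-1 tape=0[#]_01111
M halts after 23 transitions.

23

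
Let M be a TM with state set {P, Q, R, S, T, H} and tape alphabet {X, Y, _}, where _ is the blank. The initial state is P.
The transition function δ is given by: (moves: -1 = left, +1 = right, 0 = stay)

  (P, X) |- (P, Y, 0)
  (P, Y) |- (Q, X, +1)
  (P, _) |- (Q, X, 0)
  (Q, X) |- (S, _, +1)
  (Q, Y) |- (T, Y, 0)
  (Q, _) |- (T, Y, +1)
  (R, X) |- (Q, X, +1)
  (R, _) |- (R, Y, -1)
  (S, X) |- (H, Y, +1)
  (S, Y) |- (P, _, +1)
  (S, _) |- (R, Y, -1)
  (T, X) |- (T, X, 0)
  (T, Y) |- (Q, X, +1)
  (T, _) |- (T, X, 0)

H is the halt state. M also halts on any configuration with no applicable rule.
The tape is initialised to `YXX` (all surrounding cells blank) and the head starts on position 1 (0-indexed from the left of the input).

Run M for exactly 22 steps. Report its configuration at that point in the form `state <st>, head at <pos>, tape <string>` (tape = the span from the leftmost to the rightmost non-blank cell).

P | Y[X]X___   read X → write Y, move 0, go to P
P | Y[Y]X___   read Y → write X, move +1, go to Q
Q | YX[X]___   read X → write _, move +1, go to S
S | YX_[_]__   read _ → write Y, move -1, go to R
R | YX[_]Y__   read _ → write Y, move -1, go to R
R | Y[X]YY__   read X → write X, move +1, go to Q
Q | YX[Y]Y__   read Y → write Y, move 0, go to T
T | YX[Y]Y__   read Y → write X, move +1, go to Q
Q | YXX[Y]__   read Y → write Y, move 0, go to T
T | YXX[Y]__   read Y → write X, move +1, go to Q
Q | YXXX[_]_   read _ → write Y, move +1, go to T
T | YXXXY[_]   read _ → write X, move 0, go to T
T | YXXXY[X]   read X → write X, move 0, go to T
T | YXXXY[X]   read X → write X, move 0, go to T
T | YXXXY[X]   read X → write X, move 0, go to T
T | YXXXY[X]   read X → write X, move 0, go to T
T | YXXXY[X]   read X → write X, move 0, go to T
T | YXXXY[X]   read X → write X, move 0, go to T
T | YXXXY[X]   read X → write X, move 0, go to T
T | YXXXY[X]   read X → write X, move 0, go to T
T | YXXXY[X]   read X → write X, move 0, go to T
T | YXXXY[X]   read X → write X, move 0, go to T
T | YXXXY[X]
After 22 steps: state T, head at 5, tape YXXXYX.

state T, head at 5, tape YXXXYX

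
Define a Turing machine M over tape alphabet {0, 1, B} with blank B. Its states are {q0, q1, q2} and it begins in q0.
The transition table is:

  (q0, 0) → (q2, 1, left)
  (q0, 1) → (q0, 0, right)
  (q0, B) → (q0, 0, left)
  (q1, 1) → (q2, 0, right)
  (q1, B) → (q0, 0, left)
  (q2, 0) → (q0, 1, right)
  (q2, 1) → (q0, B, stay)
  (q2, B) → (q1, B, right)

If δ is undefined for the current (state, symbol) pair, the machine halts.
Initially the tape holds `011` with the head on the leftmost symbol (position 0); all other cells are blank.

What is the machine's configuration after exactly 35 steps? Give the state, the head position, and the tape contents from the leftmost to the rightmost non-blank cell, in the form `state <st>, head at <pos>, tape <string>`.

state q0, head at 4, tape 010100

state=q0 head=0 tape=B[0]11BBB   (q0,0)→(q2,1,left)
state=q2 head=-1 tape=[B]111BBB   (q2,B)→(q1,B,right)
state=q1 head=0 tape=B[1]11BBB   (q1,1)→(q2,0,right)
state=q2 head=1 tape=B0[1]1BBB   (q2,1)→(q0,B,stay)
state=q0 head=1 tape=B0[B]1BBB   (q0,B)→(q0,0,left)
state=q0 head=0 tape=B[0]01BBB   (q0,0)→(q2,1,left)
state=q2 head=-1 tape=[B]101BBB   (q2,B)→(q1,B,right)
state=q1 head=0 tape=B[1]01BBB   (q1,1)→(q2,0,right)
state=q2 head=1 tape=B0[0]1BBB   (q2,0)→(q0,1,right)
state=q0 head=2 tape=B01[1]BBB   (q0,1)→(q0,0,right)
state=q0 head=3 tape=B010[B]BB   (q0,B)→(q0,0,left)
state=q0 head=2 tape=B01[0]0BB   (q0,0)→(q2,1,left)
state=q2 head=1 tape=B0[1]10BB   (q2,1)→(q0,B,stay)
state=q0 head=1 tape=B0[B]10BB   (q0,B)→(q0,0,left)
state=q0 head=0 tape=B[0]010BB   (q0,0)→(q2,1,left)
state=q2 head=-1 tape=[B]1010BB   (q2,B)→(q1,B,right)
state=q1 head=0 tape=B[1]010BB   (q1,1)→(q2,0,right)
state=q2 head=1 tape=B0[0]10BB   (q2,0)→(q0,1,right)
state=q0 head=2 tape=B01[1]0BB   (q0,1)→(q0,0,right)
state=q0 head=3 tape=B010[0]BB   (q0,0)→(q2,1,left)
state=q2 head=2 tape=B01[0]1BB   (q2,0)→(q0,1,right)
state=q0 head=3 tape=B011[1]BB   (q0,1)→(q0,0,right)
state=q0 head=4 tape=B0110[B]B   (q0,B)→(q0,0,left)
state=q0 head=3 tape=B011[0]0B   (q0,0)→(q2,1,left)
state=q2 head=2 tape=B01[1]10B   (q2,1)→(q0,B,stay)
state=q0 head=2 tape=B01[B]10B   (q0,B)→(q0,0,left)
state=q0 head=1 tape=B0[1]010B   (q0,1)→(q0,0,right)
state=q0 head=2 tape=B00[0]10B   (q0,0)→(q2,1,left)
state=q2 head=1 tape=B0[0]110B   (q2,0)→(q0,1,right)
state=q0 head=2 tape=B01[1]10B   (q0,1)→(q0,0,right)
state=q0 head=3 tape=B010[1]0B   (q0,1)→(q0,0,right)
state=q0 head=4 tape=B0100[0]B   (q0,0)→(q2,1,left)
state=q2 head=3 tape=B010[0]1B   (q2,0)→(q0,1,right)
state=q0 head=4 tape=B0101[1]B   (q0,1)→(q0,0,right)
state=q0 head=5 tape=B01010[B]   (q0,B)→(q0,0,left)
state=q0 head=4 tape=B0101[0]0
After 35 steps: state q0, head at 4, tape 010100.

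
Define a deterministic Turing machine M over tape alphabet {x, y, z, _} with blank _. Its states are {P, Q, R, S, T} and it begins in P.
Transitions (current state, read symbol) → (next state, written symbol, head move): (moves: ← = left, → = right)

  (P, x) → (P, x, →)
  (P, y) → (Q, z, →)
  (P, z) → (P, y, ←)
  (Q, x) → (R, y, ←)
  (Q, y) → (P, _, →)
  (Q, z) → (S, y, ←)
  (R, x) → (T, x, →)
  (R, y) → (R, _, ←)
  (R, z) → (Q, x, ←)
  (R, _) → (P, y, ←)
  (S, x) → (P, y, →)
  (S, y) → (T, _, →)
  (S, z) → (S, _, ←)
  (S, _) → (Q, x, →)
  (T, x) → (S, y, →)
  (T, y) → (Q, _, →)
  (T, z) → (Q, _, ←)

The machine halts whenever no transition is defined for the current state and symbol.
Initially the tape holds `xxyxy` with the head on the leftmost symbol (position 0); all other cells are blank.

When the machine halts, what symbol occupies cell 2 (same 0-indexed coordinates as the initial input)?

_

state=P head=0 tape=[x]xyxy_   (P,x)→(P,x,→)
state=P head=1 tape=x[x]yxy_   (P,x)→(P,x,→)
state=P head=2 tape=xx[y]xy_   (P,y)→(Q,z,→)
state=Q head=3 tape=xxz[x]y_   (Q,x)→(R,y,←)
state=R head=2 tape=xx[z]yy_   (R,z)→(Q,x,←)
state=Q head=1 tape=x[x]xyy_   (Q,x)→(R,y,←)
state=R head=0 tape=[x]yxyy_   (R,x)→(T,x,→)
state=T head=1 tape=x[y]xyy_   (T,y)→(Q,_,→)
state=Q head=2 tape=x_[x]yy_   (Q,x)→(R,y,←)
state=R head=1 tape=x[_]yyy_   (R,_)→(P,y,←)
state=P head=0 tape=[x]yyyy_   (P,x)→(P,x,→)
state=P head=1 tape=x[y]yyy_   (P,y)→(Q,z,→)
state=Q head=2 tape=xz[y]yy_   (Q,y)→(P,_,→)
state=P head=3 tape=xz_[y]y_   (P,y)→(Q,z,→)
state=Q head=4 tape=xz_z[y]_   (Q,y)→(P,_,→)
state=P head=5 tape=xz_z_[_]
Cell 2 holds _ when M halts.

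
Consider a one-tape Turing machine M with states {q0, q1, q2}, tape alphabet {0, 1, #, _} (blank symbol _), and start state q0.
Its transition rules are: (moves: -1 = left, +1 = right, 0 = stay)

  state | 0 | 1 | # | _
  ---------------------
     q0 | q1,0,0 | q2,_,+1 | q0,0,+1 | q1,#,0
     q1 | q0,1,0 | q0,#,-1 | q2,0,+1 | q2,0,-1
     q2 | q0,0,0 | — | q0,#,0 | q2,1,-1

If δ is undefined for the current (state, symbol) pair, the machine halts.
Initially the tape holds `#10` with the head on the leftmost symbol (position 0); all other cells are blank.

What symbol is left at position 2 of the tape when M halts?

q0 | [#]10_   read # → write 0, move +1, go to q0
q0 | 0[1]0_   read 1 → write _, move +1, go to q2
q2 | 0_[0]_   read 0 → write 0, move 0, go to q0
q0 | 0_[0]_   read 0 → write 0, move 0, go to q1
q1 | 0_[0]_   read 0 → write 1, move 0, go to q0
q0 | 0_[1]_   read 1 → write _, move +1, go to q2
q2 | 0__[_]   read _ → write 1, move -1, go to q2
q2 | 0_[_]1   read _ → write 1, move -1, go to q2
q2 | 0[_]11   read _ → write 1, move -1, go to q2
q2 | [0]111   read 0 → write 0, move 0, go to q0
q0 | [0]111   read 0 → write 0, move 0, go to q1
q1 | [0]111   read 0 → write 1, move 0, go to q0
q0 | [1]111   read 1 → write _, move +1, go to q2
q2 | _[1]11
Cell 2 holds 1 when M halts.

1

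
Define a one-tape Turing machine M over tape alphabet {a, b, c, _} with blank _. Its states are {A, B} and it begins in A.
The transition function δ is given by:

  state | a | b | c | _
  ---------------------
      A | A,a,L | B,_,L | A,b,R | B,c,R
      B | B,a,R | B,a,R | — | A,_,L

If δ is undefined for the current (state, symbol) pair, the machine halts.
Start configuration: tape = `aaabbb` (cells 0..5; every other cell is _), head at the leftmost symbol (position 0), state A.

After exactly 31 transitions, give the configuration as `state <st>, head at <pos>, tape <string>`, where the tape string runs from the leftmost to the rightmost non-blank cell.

A | ___[a]aabbb_   read a → write a, move L, go to A
A | __[_]aaabbb_   read _ → write c, move R, go to B
B | __c[a]aabbb_   read a → write a, move R, go to B
B | __ca[a]abbb_   read a → write a, move R, go to B
B | __caa[a]bbb_   read a → write a, move R, go to B
B | __caaa[b]bb_   read b → write a, move R, go to B
B | __caaaa[b]b_   read b → write a, move R, go to B
B | __caaaaa[b]_   read b → write a, move R, go to B
B | __caaaaaa[_]   read _ → write _, move L, go to A
A | __caaaaa[a]_   read a → write a, move L, go to A
A | __caaaa[a]a_   read a → write a, move L, go to A
A | __caaa[a]aa_   read a → write a, move L, go to A
A | __caa[a]aaa_   read a → write a, move L, go to A
A | __ca[a]aaaa_   read a → write a, move L, go to A
A | __c[a]aaaaa_   read a → write a, move L, go to A
A | __[c]aaaaaa_   read c → write b, move R, go to A
A | __b[a]aaaaa_   read a → write a, move L, go to A
A | __[b]aaaaaa_   read b → write _, move L, go to B
B | _[_]_aaaaaa_   read _ → write _, move L, go to A
A | [_]__aaaaaa_   read _ → write c, move R, go to B
B | c[_]_aaaaaa_   read _ → write _, move L, go to A
A | [c]__aaaaaa_   read c → write b, move R, go to A
A | b[_]_aaaaaa_   read _ → write c, move R, go to B
B | bc[_]aaaaaa_   read _ → write _, move L, go to A
A | b[c]_aaaaaa_   read c → write b, move R, go to A
A | bb[_]aaaaaa_   read _ → write c, move R, go to B
B | bbc[a]aaaaa_   read a → write a, move R, go to B
B | bbca[a]aaaa_   read a → write a, move R, go to B
B | bbcaa[a]aaa_   read a → write a, move R, go to B
B | bbcaaa[a]aa_   read a → write a, move R, go to B
B | bbcaaaa[a]a_   read a → write a, move R, go to B
B | bbcaaaaa[a]_
After 31 steps: state B, head at 5, tape bbcaaaaaa.

state B, head at 5, tape bbcaaaaaa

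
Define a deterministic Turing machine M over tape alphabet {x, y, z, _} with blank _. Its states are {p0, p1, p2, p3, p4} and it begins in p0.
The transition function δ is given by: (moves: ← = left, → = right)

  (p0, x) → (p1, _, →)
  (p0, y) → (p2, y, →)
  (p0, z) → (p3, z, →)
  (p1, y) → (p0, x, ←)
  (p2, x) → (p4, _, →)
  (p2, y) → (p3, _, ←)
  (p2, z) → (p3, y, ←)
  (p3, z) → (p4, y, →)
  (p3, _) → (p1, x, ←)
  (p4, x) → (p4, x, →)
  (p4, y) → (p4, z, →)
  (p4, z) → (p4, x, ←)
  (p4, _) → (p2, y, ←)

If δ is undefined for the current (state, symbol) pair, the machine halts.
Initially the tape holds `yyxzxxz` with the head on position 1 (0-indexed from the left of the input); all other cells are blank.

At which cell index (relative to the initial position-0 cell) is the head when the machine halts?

p0 | y[y]xzxxz   read y → write y, move →, go to p2
p2 | yy[x]zxxz   read x → write _, move →, go to p4
p4 | yy_[z]xxz   read z → write x, move ←, go to p4
p4 | yy[_]xxxz   read _ → write y, move ←, go to p2
p2 | y[y]yxxxz   read y → write _, move ←, go to p3
p3 | [y]_yxxxz
At halt the head is at cell 0.

0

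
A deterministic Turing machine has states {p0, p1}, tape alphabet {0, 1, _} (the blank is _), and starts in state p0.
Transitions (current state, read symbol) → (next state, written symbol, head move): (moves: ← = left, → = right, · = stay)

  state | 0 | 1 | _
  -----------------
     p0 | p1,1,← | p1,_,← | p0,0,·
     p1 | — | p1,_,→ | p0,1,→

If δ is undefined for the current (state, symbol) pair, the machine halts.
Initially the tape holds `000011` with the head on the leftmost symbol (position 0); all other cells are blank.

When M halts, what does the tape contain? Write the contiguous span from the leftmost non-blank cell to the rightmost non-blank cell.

0011

p0 | _[0]00011   read 0 → write 1, move ←, go to p1
p1 | [_]100011   read _ → write 1, move →, go to p0
p0 | 1[1]00011   read 1 → write _, move ←, go to p1
p1 | [1]_00011   read 1 → write _, move →, go to p1
p1 | _[_]00011   read _ → write 1, move →, go to p0
p0 | _1[0]0011   read 0 → write 1, move ←, go to p1
p1 | _[1]10011   read 1 → write _, move →, go to p1
p1 | __[1]0011   read 1 → write _, move →, go to p1
p1 | ___[0]011
The non-blank tape span at halt is 0011.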